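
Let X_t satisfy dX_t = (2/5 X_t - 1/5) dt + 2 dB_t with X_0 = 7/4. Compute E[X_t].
E[X_t] = 5*exp(2*t/5)/4 + 1/2

Taking expectations and using E[dB_t] = 0, the mean m(t) = E[X_t] satisfies the ODE m'(t) = a m(t) + b with m(0) = x_0. With a = 2/5, b = -1/5, x_0 = 7/4, the solution is
  m(t) = x_0 * exp(a t) + (b/a) * (exp(a t) - 1)
       = (7/4) * exp((2/5) t) + ((-1/5)/(2/5)) * (exp((2/5) t) - 1)
       = 5*exp(2*t/5)/4 + 1/2.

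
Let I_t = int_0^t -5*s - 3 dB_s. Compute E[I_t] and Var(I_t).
E[I_t] = 0; Var(I_t) = t*(25*t^2 + 45*t + 27)/3

The Itô integral of a deterministic integrand f(s) has mean 0 because each increment f(s) * (B_{s+ds} - B_s) has mean 0. By the Itô isometry:
  Var( int_0^t f(s) dB_s ) = E[ (int_0^t f(s) dB_s)^2 ] = int_0^t f(s)^2 ds.
Here f(s) = -5*s - 3, so f(s)^2 = (5*s + 3)^2. Integrate:
  int_0^t ((5*s + 3)^2) ds = t*(25*t^2 + 45*t + 27)/3.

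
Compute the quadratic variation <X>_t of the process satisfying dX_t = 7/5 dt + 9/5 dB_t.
<X>_t = 81*t/25

For an Itô process dX_t = a(t) dt + b(t) dB_t, the quadratic variation is <X>_t = int_0^t b(s)^2 ds (the drift term does not contribute). Here b(s) = 9/5, so
  b(s)^2 = 81/25.
Integrating from 0 to t:
  <X>_t = int_0^t (81/25) ds = 81*t/25.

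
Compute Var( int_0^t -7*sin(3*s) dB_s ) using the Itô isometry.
Var = 49*t/2 - 49*sin(6*t)/12

The Itô integral of a deterministic integrand f(s) has mean 0 because each increment f(s) * (B_{s+ds} - B_s) has mean 0. By the Itô isometry:
  Var( int_0^t f(s) dB_s ) = E[ (int_0^t f(s) dB_s)^2 ] = int_0^t f(s)^2 ds.
Here f(s) = -7*sin(3*s), so f(s)^2 = 49*sin(3*s)^2. Integrate:
  int_0^t (49*sin(3*s)^2) ds = 49*t/2 - 49*sin(6*t)/12.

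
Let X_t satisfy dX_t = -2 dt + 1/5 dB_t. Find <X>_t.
<X>_t = t/25

For an Itô process dX_t = a(t) dt + b(t) dB_t, the quadratic variation is <X>_t = int_0^t b(s)^2 ds (the drift term does not contribute). Here b(s) = 1/5, so
  b(s)^2 = 1/25.
Integrating from 0 to t:
  <X>_t = int_0^t (1/25) ds = t/25.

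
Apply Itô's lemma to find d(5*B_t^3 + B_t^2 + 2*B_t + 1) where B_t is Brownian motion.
d(5*B_t^3 + B_t^2 + 2*B_t + 1) = (15*B_t + 1) dt + (15*B_t^2 + 2*B_t + 2) dB_t

Itô's formula for f(B_t) gives d f(B_t) = f'(B_t) dB_t + (1/2) f''(B_t) dt. Compute derivatives of f(x) = 5*x^3 + x^2 + 2*x + 1:
  f'(x)  = 15*x^2 + 2*x + 2
  f''(x) = 30*x + 2
Substitute x = B_t and multiply the f'' term by 1/2:
  drift     = (1/2) * (30*x + 2) evaluated at B_t = 15*B_t + 1
  diffusion = (15*x^2 + 2*x + 2) evaluated at B_t = 15*B_t^2 + 2*B_t + 2
Therefore d(5*B_t^3 + B_t^2 + 2*B_t + 1) = (15*B_t + 1) dt + (15*B_t^2 + 2*B_t + 2) dB_t.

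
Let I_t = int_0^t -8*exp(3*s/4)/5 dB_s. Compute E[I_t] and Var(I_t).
E[I_t] = 0; Var(I_t) = 128*exp(3*t/2)/75 - 128/75

The Itô integral of a deterministic integrand f(s) has mean 0 because each increment f(s) * (B_{s+ds} - B_s) has mean 0. By the Itô isometry:
  Var( int_0^t f(s) dB_s ) = E[ (int_0^t f(s) dB_s)^2 ] = int_0^t f(s)^2 ds.
Here f(s) = -8*exp(3*s/4)/5, so f(s)^2 = 64*exp(3*s/2)/25. Integrate:
  int_0^t (64*exp(3*s/2)/25) ds = 128*exp(3*t/2)/75 - 128/75.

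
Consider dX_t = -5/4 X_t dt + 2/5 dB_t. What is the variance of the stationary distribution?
lim Var(X_t) = 8/125

The OU SDE dX = -theta X dt + sigma dB admits the integrating factor exp(theta t): d(exp(theta t) X_t) = sigma exp(theta t) dB_t. Integrating from 0 to t gives X_t = x_0 * exp(-theta t) + sigma * int_0^t exp(-theta (t-s)) dB_s for any initial x_0. The Itô integral has variance (by the Itô isometry) sigma^2 * int_0^t exp(-2 theta (t - s)) ds = sigma^2 * (1 - exp(-2 theta t)) / (2 theta), independent of x_0.
With theta = 5/4, sigma = 2/5:
  Var(X_t) = (2/5)^2 * (1 - exp(-2*5/4 t)) / (2 * 5/4) = 8/125 - 8*exp(-5*t/2)/125.
As t -> infinity, exp(-2*5/4 t) -> 0, so the stationary variance is sigma^2 / (2 theta) = 8/125.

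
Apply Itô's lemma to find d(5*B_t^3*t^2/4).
d(5*B_t^3*t^2/4) = (5*B_t*t*(2*B_t^2 + 3*t)/4) dt + (15*B_t^2*t^2/4) dB_t

Itô's formula for f(t, x): d f(t, B_t) = (f_t + (1/2) f_xx) dt + f_x dB_t. Compute partials of f(t, x) = 5*t^2*x^3/4:
  f_t(t,x)  = 5*t*x^3/2
  f_x(t,x)  = 15*t^2*x^2/4
  f_xx(t,x) = 15*t^2*x/2
Assemble drift = f_t + (1/2) f_xx = 5*t*x*(3*t + 2*x^2)/4 and diffusion = f_x = 15*t^2*x^2/4. Substituting x = B_t:
  d(5*B_t^3*t^2/4) = (5*B_t*t*(2*B_t^2 + 3*t)/4) dt + (15*B_t^2*t^2/4) dB_t.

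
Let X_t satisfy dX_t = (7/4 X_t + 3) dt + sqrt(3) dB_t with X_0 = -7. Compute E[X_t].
E[X_t] = -37*exp(7*t/4)/7 - 12/7

Taking expectations and using E[dB_t] = 0, the mean m(t) = E[X_t] satisfies the ODE m'(t) = a m(t) + b with m(0) = x_0. With a = 7/4, b = 3, x_0 = -7, the solution is
  m(t) = x_0 * exp(a t) + (b/a) * (exp(a t) - 1)
       = (-7) * exp((7/4) t) + (3/(7/4)) * (exp((7/4) t) - 1)
       = -37*exp(7*t/4)/7 - 12/7.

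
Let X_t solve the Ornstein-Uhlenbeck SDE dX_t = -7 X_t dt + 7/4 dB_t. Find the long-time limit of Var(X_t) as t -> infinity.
lim Var(X_t) = 7/32

The OU SDE dX = -theta X dt + sigma dB admits the integrating factor exp(theta t): d(exp(theta t) X_t) = sigma exp(theta t) dB_t. Integrating from 0 to t gives X_t = x_0 * exp(-theta t) + sigma * int_0^t exp(-theta (t-s)) dB_s for any initial x_0. The Itô integral has variance (by the Itô isometry) sigma^2 * int_0^t exp(-2 theta (t - s)) ds = sigma^2 * (1 - exp(-2 theta t)) / (2 theta), independent of x_0.
With theta = 7, sigma = 7/4:
  Var(X_t) = (7/4)^2 * (1 - exp(-2*7 t)) / (2 * 7) = 7/32 - 7*exp(-14*t)/32.
As t -> infinity, exp(-2*7 t) -> 0, so the stationary variance is sigma^2 / (2 theta) = 7/32.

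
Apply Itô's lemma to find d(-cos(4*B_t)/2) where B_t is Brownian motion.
d(-cos(4*B_t)/2) = (4*cos(4*B_t)) dt + (2*sin(4*B_t)) dB_t

Itô's formula for f(B_t) gives d f(B_t) = f'(B_t) dB_t + (1/2) f''(B_t) dt. Compute derivatives of f(x) = -cos(4*x)/2:
  f'(x)  = 2*sin(4*x)
  f''(x) = 8*cos(4*x)
Substitute x = B_t and multiply the f'' term by 1/2:
  drift     = (1/2) * (8*cos(4*x)) evaluated at B_t = 4*cos(4*B_t)
  diffusion = (2*sin(4*x)) evaluated at B_t = 2*sin(4*B_t)
Therefore d(-cos(4*B_t)/2) = (4*cos(4*B_t)) dt + (2*sin(4*B_t)) dB_t.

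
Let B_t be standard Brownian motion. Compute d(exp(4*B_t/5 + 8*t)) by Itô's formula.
d(exp(4*B_t/5 + 8*t)) = (208*exp(4*B_t/5 + 8*t)/25) dt + (4*exp(4*B_t/5 + 8*t)/5) dB_t

Itô's formula for f(t, x): d f(t, B_t) = (f_t + (1/2) f_xx) dt + f_x dB_t. Compute partials of f(t, x) = exp(8*t + 4*x/5):
  f_t(t,x)  = 8*exp(8*t + 4*x/5)
  f_x(t,x)  = 4*exp(8*t + 4*x/5)/5
  f_xx(t,x) = 16*exp(8*t + 4*x/5)/25
Assemble drift = f_t + (1/2) f_xx = 208*exp(8*t + 4*x/5)/25 and diffusion = f_x = 4*exp(8*t + 4*x/5)/5. Substituting x = B_t:
  d(exp(4*B_t/5 + 8*t)) = (208*exp(4*B_t/5 + 8*t)/25) dt + (4*exp(4*B_t/5 + 8*t)/5) dB_t.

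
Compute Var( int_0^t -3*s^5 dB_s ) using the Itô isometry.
Var = 9*t^11/11

The Itô integral of a deterministic integrand f(s) has mean 0 because each increment f(s) * (B_{s+ds} - B_s) has mean 0. By the Itô isometry:
  Var( int_0^t f(s) dB_s ) = E[ (int_0^t f(s) dB_s)^2 ] = int_0^t f(s)^2 ds.
Here f(s) = -3*s^5, so f(s)^2 = 9*s^10. Integrate:
  int_0^t (9*s^10) ds = 9*t^11/11.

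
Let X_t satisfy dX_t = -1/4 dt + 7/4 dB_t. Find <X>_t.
<X>_t = 49*t/16

For an Itô process dX_t = a(t) dt + b(t) dB_t, the quadratic variation is <X>_t = int_0^t b(s)^2 ds (the drift term does not contribute). Here b(s) = 7/4, so
  b(s)^2 = 49/16.
Integrating from 0 to t:
  <X>_t = int_0^t (49/16) ds = 49*t/16.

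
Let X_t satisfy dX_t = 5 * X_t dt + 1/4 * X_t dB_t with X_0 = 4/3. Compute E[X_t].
E[X_t] = 4*exp(5*t)/3

For GBM dX = mu X dt + sigma X dB with X_0 = x_0, apply Itô to Y = log X: dY = (mu - sigma^2/2) dt + sigma dB, so Y_t = log(x_0) + (mu - sigma^2/2) t + sigma B_t and hence X_t = x_0 * exp((mu - sigma^2/2) t + sigma B_t).
With mu = 5, sigma = 1/4, x_0 = 4/3, this gives:
  X_t = 4/3 * exp((159/32) * t + (1/4) * B_t).
Since sigma*B_t ~ Normal(0, sigma^2 t), E[exp(sigma*B_t)] = exp(sigma^2 t / 2); so E[X_t] = x_0 * exp((mu - sigma^2/2) t) * exp(sigma^2 t / 2) = x_0 * exp(mu t) = 4*exp(5*t)/3.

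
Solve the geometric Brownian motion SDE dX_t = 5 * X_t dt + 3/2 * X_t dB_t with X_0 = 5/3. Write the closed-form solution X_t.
X_t = 5/3 * exp((31/8) * t + (3/2) * B_t)

For GBM dX = mu X dt + sigma X dB with X_0 = x_0, apply Itô to Y = log X: dY = (mu - sigma^2/2) dt + sigma dB, so Y_t = log(x_0) + (mu - sigma^2/2) t + sigma B_t and hence X_t = x_0 * exp((mu - sigma^2/2) t + sigma B_t).
With mu = 5, sigma = 3/2, x_0 = 5/3, this gives:
  X_t = 5/3 * exp((31/8) * t + (3/2) * B_t).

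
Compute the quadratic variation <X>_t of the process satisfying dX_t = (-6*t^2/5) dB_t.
<X>_t = 36*t^5/125

For an Itô process dX_t = a(t) dt + b(t) dB_t, the quadratic variation is <X>_t = int_0^t b(s)^2 ds (the drift term does not contribute). Here b(s) = -6*s^2/5, so
  b(s)^2 = 36*s^4/25.
Integrating from 0 to t:
  <X>_t = int_0^t (36*s^4/25) ds = 36*t^5/125.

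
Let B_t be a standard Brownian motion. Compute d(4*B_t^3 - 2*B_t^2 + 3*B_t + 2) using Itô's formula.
d(4*B_t^3 - 2*B_t^2 + 3*B_t + 2) = (12*B_t - 2) dt + (12*B_t^2 - 4*B_t + 3) dB_t

Itô's formula for f(B_t) gives d f(B_t) = f'(B_t) dB_t + (1/2) f''(B_t) dt. Compute derivatives of f(x) = 4*x^3 - 2*x^2 + 3*x + 2:
  f'(x)  = 12*x^2 - 4*x + 3
  f''(x) = 24*x - 4
Substitute x = B_t and multiply the f'' term by 1/2:
  drift     = (1/2) * (24*x - 4) evaluated at B_t = 12*B_t - 2
  diffusion = (12*x^2 - 4*x + 3) evaluated at B_t = 12*B_t^2 - 4*B_t + 3
Therefore d(4*B_t^3 - 2*B_t^2 + 3*B_t + 2) = (12*B_t - 2) dt + (12*B_t^2 - 4*B_t + 3) dB_t.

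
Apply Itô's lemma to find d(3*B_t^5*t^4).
d(3*B_t^5*t^4) = (B_t^3*t^3*(12*B_t^2 + 30*t)) dt + (15*B_t^4*t^4) dB_t

Itô's formula for f(t, x): d f(t, B_t) = (f_t + (1/2) f_xx) dt + f_x dB_t. Compute partials of f(t, x) = 3*t^4*x^5:
  f_t(t,x)  = 12*t^3*x^5
  f_x(t,x)  = 15*t^4*x^4
  f_xx(t,x) = 60*t^4*x^3
Assemble drift = f_t + (1/2) f_xx = t^3*x^3*(30*t + 12*x^2) and diffusion = f_x = 15*t^4*x^4. Substituting x = B_t:
  d(3*B_t^5*t^4) = (B_t^3*t^3*(12*B_t^2 + 30*t)) dt + (15*B_t^4*t^4) dB_t.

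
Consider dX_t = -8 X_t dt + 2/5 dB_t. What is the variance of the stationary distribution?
lim Var(X_t) = 1/100

The OU SDE dX = -theta X dt + sigma dB admits the integrating factor exp(theta t): d(exp(theta t) X_t) = sigma exp(theta t) dB_t. Integrating from 0 to t gives X_t = x_0 * exp(-theta t) + sigma * int_0^t exp(-theta (t-s)) dB_s for any initial x_0. The Itô integral has variance (by the Itô isometry) sigma^2 * int_0^t exp(-2 theta (t - s)) ds = sigma^2 * (1 - exp(-2 theta t)) / (2 theta), independent of x_0.
With theta = 8, sigma = 2/5:
  Var(X_t) = (2/5)^2 * (1 - exp(-2*8 t)) / (2 * 8) = 1/100 - exp(-16*t)/100.
As t -> infinity, exp(-2*8 t) -> 0, so the stationary variance is sigma^2 / (2 theta) = 1/100.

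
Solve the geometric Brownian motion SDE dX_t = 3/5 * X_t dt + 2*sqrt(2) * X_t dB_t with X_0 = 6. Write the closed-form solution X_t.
X_t = 6 * exp((-17/5) * t + (2*sqrt(2)) * B_t)

For GBM dX = mu X dt + sigma X dB with X_0 = x_0, apply Itô to Y = log X: dY = (mu - sigma^2/2) dt + sigma dB, so Y_t = log(x_0) + (mu - sigma^2/2) t + sigma B_t and hence X_t = x_0 * exp((mu - sigma^2/2) t + sigma B_t).
With mu = 3/5, sigma = 2*sqrt(2), x_0 = 6, this gives:
  X_t = 6 * exp((-17/5) * t + (2*sqrt(2)) * B_t).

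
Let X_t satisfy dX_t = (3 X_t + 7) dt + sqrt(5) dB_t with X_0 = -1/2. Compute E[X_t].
E[X_t] = 11*exp(3*t)/6 - 7/3

Taking expectations and using E[dB_t] = 0, the mean m(t) = E[X_t] satisfies the ODE m'(t) = a m(t) + b with m(0) = x_0. With a = 3, b = 7, x_0 = -1/2, the solution is
  m(t) = x_0 * exp(a t) + (b/a) * (exp(a t) - 1)
       = (-1/2) * exp(3 t) + (7/3) * (exp(3 t) - 1)
       = 11*exp(3*t)/6 - 7/3.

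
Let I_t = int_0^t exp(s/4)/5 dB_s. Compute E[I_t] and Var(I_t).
E[I_t] = 0; Var(I_t) = 2*exp(t/2)/25 - 2/25

The Itô integral of a deterministic integrand f(s) has mean 0 because each increment f(s) * (B_{s+ds} - B_s) has mean 0. By the Itô isometry:
  Var( int_0^t f(s) dB_s ) = E[ (int_0^t f(s) dB_s)^2 ] = int_0^t f(s)^2 ds.
Here f(s) = exp(s/4)/5, so f(s)^2 = exp(s/2)/25. Integrate:
  int_0^t (exp(s/2)/25) ds = 2*exp(t/2)/25 - 2/25.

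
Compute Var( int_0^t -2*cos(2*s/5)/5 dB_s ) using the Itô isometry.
Var = 2*t/25 + sin(4*t/5)/10

The Itô integral of a deterministic integrand f(s) has mean 0 because each increment f(s) * (B_{s+ds} - B_s) has mean 0. By the Itô isometry:
  Var( int_0^t f(s) dB_s ) = E[ (int_0^t f(s) dB_s)^2 ] = int_0^t f(s)^2 ds.
Here f(s) = -2*cos(2*s/5)/5, so f(s)^2 = 4*cos(2*s/5)^2/25. Integrate:
  int_0^t (4*cos(2*s/5)^2/25) ds = 2*t/25 + sin(4*t/5)/10.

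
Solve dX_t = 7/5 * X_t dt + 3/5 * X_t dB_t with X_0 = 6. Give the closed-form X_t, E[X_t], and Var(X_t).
X_t = 6 * exp((61/50) t + (3/5) B_t); E[X_t] = 6*exp(7*t/5); Var(X_t) = 36*(exp(9*t/25) - 1)*exp(14*t/5)

For GBM dX = mu X dt + sigma X dB with X_0 = x_0, apply Itô to Y = log X: dY = (mu - sigma^2/2) dt + sigma dB, so Y_t = log(x_0) + (mu - sigma^2/2) t + sigma B_t and hence X_t = x_0 * exp((mu - sigma^2/2) t + sigma B_t).
With mu = 7/5, sigma = 3/5, x_0 = 6, this gives:
  X_t = 6 * exp((61/50) * t + (3/5) * B_t).
Since sigma*B_t ~ Normal(0, sigma^2 t), E[exp(sigma*B_t)] = exp(sigma^2 t / 2); so E[X_t] = x_0 * exp((mu - sigma^2/2) t) * exp(sigma^2 t / 2) = x_0 * exp(mu t) = 6*exp(7*t/5).
Var(X_t) = E[X_t^2] - (E[X_t])^2 = x_0^2 * exp(2 mu t) * (exp(sigma^2 t) - 1) = 36*(exp(9*t/25) - 1)*exp(14*t/5).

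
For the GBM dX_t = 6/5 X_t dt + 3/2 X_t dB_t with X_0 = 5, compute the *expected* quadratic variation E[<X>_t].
E[<X>_t] = 375*exp(93*t/20)/31 - 375/31

<X>_t = int_0^t ((3/2) * X_s)^2 ds. Taking expectation inside the integral: E[<X>_t] = (3/2)^2 * int_0^t E[X_s^2] ds. For GBM, E[X_s^2] = x_0^2 * exp((2 mu + sigma^2) s). Integrating:
  E[<X>_t] = (3/2)^2 * 5^2 * (exp((2*(6/5) + (3/2)^2) t) - 1) / (2*(6/5) + (3/2)^2)
           = (3/2)^2 * 5^2 * (exp((93/20) t) - 1) / (93/20) = 375*exp(93*t/20)/31 - 375/31.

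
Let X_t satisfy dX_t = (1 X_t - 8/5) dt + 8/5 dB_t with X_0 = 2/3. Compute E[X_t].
E[X_t] = 8/5 - 14*exp(t)/15

Taking expectations and using E[dB_t] = 0, the mean m(t) = E[X_t] satisfies the ODE m'(t) = a m(t) + b with m(0) = x_0. With a = 1, b = -8/5, x_0 = 2/3, the solution is
  m(t) = x_0 * exp(a t) + (b/a) * (exp(a t) - 1)
       = (2/3) * exp(1 t) + ((-8/5)/1) * (exp(1 t) - 1)
       = 8/5 - 14*exp(t)/15.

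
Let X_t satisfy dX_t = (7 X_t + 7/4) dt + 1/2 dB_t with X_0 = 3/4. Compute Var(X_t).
Var(X_t) = exp(14*t)/56 - 1/56

The variance V(t) = Var(X_t) satisfies V'(t) = 2 a V(t) + c^2 with V(0) = 0 (drift coefficient is linear in X, diffusion is constant). With a = 7, c = 1/2, the solution is
  V(t) = (c^2 / (2 a)) * (exp(2 a t) - 1)
       = ((1/2)^2 / (2*7)) * (exp(14 t) - 1)
       = exp(14*t)/56 - 1/56.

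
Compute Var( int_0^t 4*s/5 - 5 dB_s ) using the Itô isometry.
Var = t*(16*t^2 - 300*t + 1875)/75

The Itô integral of a deterministic integrand f(s) has mean 0 because each increment f(s) * (B_{s+ds} - B_s) has mean 0. By the Itô isometry:
  Var( int_0^t f(s) dB_s ) = E[ (int_0^t f(s) dB_s)^2 ] = int_0^t f(s)^2 ds.
Here f(s) = 4*s/5 - 5, so f(s)^2 = (4*s - 25)^2/25. Integrate:
  int_0^t ((4*s - 25)^2/25) ds = t*(16*t^2 - 300*t + 1875)/75.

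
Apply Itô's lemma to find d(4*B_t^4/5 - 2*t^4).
d(4*B_t^4/5 - 2*t^4) = (24*B_t^2/5 - 8*t^3) dt + (16*B_t^3/5) dB_t

Itô's formula for f(t, x): d f(t, B_t) = (f_t + (1/2) f_xx) dt + f_x dB_t. Compute partials of f(t, x) = -2*t^4 + 4*x^4/5:
  f_t(t,x)  = -8*t^3
  f_x(t,x)  = 16*x^3/5
  f_xx(t,x) = 48*x^2/5
Assemble drift = f_t + (1/2) f_xx = -8*t^3 + 24*x^2/5 and diffusion = f_x = 16*x^3/5. Substituting x = B_t:
  d(4*B_t^4/5 - 2*t^4) = (24*B_t^2/5 - 8*t^3) dt + (16*B_t^3/5) dB_t.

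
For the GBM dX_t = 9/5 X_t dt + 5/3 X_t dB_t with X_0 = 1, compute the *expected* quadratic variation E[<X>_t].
E[<X>_t] = 125*exp(287*t/45)/287 - 125/287

<X>_t = int_0^t ((5/3) * X_s)^2 ds. Taking expectation inside the integral: E[<X>_t] = (5/3)^2 * int_0^t E[X_s^2] ds. For GBM, E[X_s^2] = x_0^2 * exp((2 mu + sigma^2) s). Integrating:
  E[<X>_t] = (5/3)^2 * 1^2 * (exp((2*(9/5) + (5/3)^2) t) - 1) / (2*(9/5) + (5/3)^2)
           = (5/3)^2 * 1^2 * (exp((287/45) t) - 1) / (287/45) = 125*exp(287*t/45)/287 - 125/287.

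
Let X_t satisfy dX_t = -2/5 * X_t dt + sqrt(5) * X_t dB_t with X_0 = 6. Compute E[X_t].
E[X_t] = 6*exp(-2*t/5)

For GBM dX = mu X dt + sigma X dB with X_0 = x_0, apply Itô to Y = log X: dY = (mu - sigma^2/2) dt + sigma dB, so Y_t = log(x_0) + (mu - sigma^2/2) t + sigma B_t and hence X_t = x_0 * exp((mu - sigma^2/2) t + sigma B_t).
With mu = -2/5, sigma = sqrt(5), x_0 = 6, this gives:
  X_t = 6 * exp((-29/10) * t + (sqrt(5)) * B_t).
Since sigma*B_t ~ Normal(0, sigma^2 t), E[exp(sigma*B_t)] = exp(sigma^2 t / 2); so E[X_t] = x_0 * exp((mu - sigma^2/2) t) * exp(sigma^2 t / 2) = x_0 * exp(mu t) = 6*exp(-2*t/5).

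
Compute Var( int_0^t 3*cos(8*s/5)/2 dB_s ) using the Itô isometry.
Var = 9*t/8 + 45*sin(8*t/5)*cos(8*t/5)/64

The Itô integral of a deterministic integrand f(s) has mean 0 because each increment f(s) * (B_{s+ds} - B_s) has mean 0. By the Itô isometry:
  Var( int_0^t f(s) dB_s ) = E[ (int_0^t f(s) dB_s)^2 ] = int_0^t f(s)^2 ds.
Here f(s) = 3*cos(8*s/5)/2, so f(s)^2 = 9*cos(8*s/5)^2/4. Integrate:
  int_0^t (9*cos(8*s/5)^2/4) ds = 9*t/8 + 45*sin(8*t/5)*cos(8*t/5)/64.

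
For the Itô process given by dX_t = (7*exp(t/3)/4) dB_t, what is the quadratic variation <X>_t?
<X>_t = 147*exp(2*t/3)/32 - 147/32

For an Itô process dX_t = a(t) dt + b(t) dB_t, the quadratic variation is <X>_t = int_0^t b(s)^2 ds (the drift term does not contribute). Here b(s) = 7*exp(s/3)/4, so
  b(s)^2 = 49*exp(2*s/3)/16.
Integrating from 0 to t:
  <X>_t = int_0^t (49*exp(2*s/3)/16) ds = 147*exp(2*t/3)/32 - 147/32.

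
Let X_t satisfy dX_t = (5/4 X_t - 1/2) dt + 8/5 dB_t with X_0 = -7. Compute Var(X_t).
Var(X_t) = 128*exp(5*t/2)/125 - 128/125

The variance V(t) = Var(X_t) satisfies V'(t) = 2 a V(t) + c^2 with V(0) = 0 (drift coefficient is linear in X, diffusion is constant). With a = 5/4, c = 8/5, the solution is
  V(t) = (c^2 / (2 a)) * (exp(2 a t) - 1)
       = ((8/5)^2 / (2*(5/4))) * (exp((5/2) t) - 1)
       = 128*exp(5*t/2)/125 - 128/125.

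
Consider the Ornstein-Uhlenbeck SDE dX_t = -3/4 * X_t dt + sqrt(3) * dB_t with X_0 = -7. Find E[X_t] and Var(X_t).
E[X_t] = -7*exp(-3*t/4); Var(X_t) = 2 - 2*exp(-3*t/2)

The OU SDE dX = -theta X dt + sigma dB admits the integrating factor exp(theta t): d(exp(theta t) X_t) = sigma exp(theta t) dB_t. Integrating from 0 to t:
  X_t = x_0 * exp(-theta t) + sigma * int_0^t exp(-theta (t-s)) dB_s.
The Itô integral has mean 0 and (by the Itô isometry) variance sigma^2 * int_0^t exp(-2 theta (t - s)) ds = sigma^2 * (1 - exp(-2 theta t)) / (2 theta).
With theta = 3/4, sigma = sqrt(3), x_0 = -7:
  E[X_t] = -7 * exp(-3/4 t) = -7*exp(-3*t/4)
  Var(X_t) = (sqrt(3))^2 * (1 - exp(-2*3/4 t)) / (2 * 3/4) = 2 - 2*exp(-3*t/2).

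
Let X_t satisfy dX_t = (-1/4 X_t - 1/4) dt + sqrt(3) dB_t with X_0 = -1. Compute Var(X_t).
Var(X_t) = 6 - 6*exp(-t/2)

The variance V(t) = Var(X_t) satisfies V'(t) = 2 a V(t) + c^2 with V(0) = 0 (drift coefficient is linear in X, diffusion is constant). With a = -1/4, c = sqrt(3), the solution is
  V(t) = (c^2 / (2 a)) * (exp(2 a t) - 1)
       = (sqrt(3)^2 / (2*(-1/4))) * (exp((-1/2) t) - 1)
       = 6 - 6*exp(-t/2).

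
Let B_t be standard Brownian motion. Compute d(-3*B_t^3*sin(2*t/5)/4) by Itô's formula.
d(-3*B_t^3*sin(2*t/5)/4) = (-3*B_t*(2*B_t^2*cos(2*t/5) + 15*sin(2*t/5))/20) dt + (-9*B_t^2*sin(2*t/5)/4) dB_t

Itô's formula for f(t, x): d f(t, B_t) = (f_t + (1/2) f_xx) dt + f_x dB_t. Compute partials of f(t, x) = -3*x^3*sin(2*t/5)/4:
  f_t(t,x)  = -3*x^3*cos(2*t/5)/10
  f_x(t,x)  = -9*x^2*sin(2*t/5)/4
  f_xx(t,x) = -9*x*sin(2*t/5)/2
Assemble drift = f_t + (1/2) f_xx = -3*x*(2*x^2*cos(2*t/5) + 15*sin(2*t/5))/20 and diffusion = f_x = -9*x^2*sin(2*t/5)/4. Substituting x = B_t:
  d(-3*B_t^3*sin(2*t/5)/4) = (-3*B_t*(2*B_t^2*cos(2*t/5) + 15*sin(2*t/5))/20) dt + (-9*B_t^2*sin(2*t/5)/4) dB_t.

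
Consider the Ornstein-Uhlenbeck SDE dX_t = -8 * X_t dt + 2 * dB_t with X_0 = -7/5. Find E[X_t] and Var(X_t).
E[X_t] = -7*exp(-8*t)/5; Var(X_t) = 1/4 - exp(-16*t)/4

The OU SDE dX = -theta X dt + sigma dB admits the integrating factor exp(theta t): d(exp(theta t) X_t) = sigma exp(theta t) dB_t. Integrating from 0 to t:
  X_t = x_0 * exp(-theta t) + sigma * int_0^t exp(-theta (t-s)) dB_s.
The Itô integral has mean 0 and (by the Itô isometry) variance sigma^2 * int_0^t exp(-2 theta (t - s)) ds = sigma^2 * (1 - exp(-2 theta t)) / (2 theta).
With theta = 8, sigma = 2, x_0 = -7/5:
  E[X_t] = -7/5 * exp(-8 t) = -7*exp(-8*t)/5
  Var(X_t) = (2)^2 * (1 - exp(-2*8 t)) / (2 * 8) = 1/4 - exp(-16*t)/4.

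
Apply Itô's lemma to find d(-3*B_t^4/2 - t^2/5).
d(-3*B_t^4/2 - t^2/5) = (-9*B_t^2 - 2*t/5) dt + (-6*B_t^3) dB_t

Itô's formula for f(t, x): d f(t, B_t) = (f_t + (1/2) f_xx) dt + f_x dB_t. Compute partials of f(t, x) = -t^2/5 - 3*x^4/2:
  f_t(t,x)  = -2*t/5
  f_x(t,x)  = -6*x^3
  f_xx(t,x) = -18*x^2
Assemble drift = f_t + (1/2) f_xx = -2*t/5 - 9*x^2 and diffusion = f_x = -6*x^3. Substituting x = B_t:
  d(-3*B_t^4/2 - t^2/5) = (-9*B_t^2 - 2*t/5) dt + (-6*B_t^3) dB_t.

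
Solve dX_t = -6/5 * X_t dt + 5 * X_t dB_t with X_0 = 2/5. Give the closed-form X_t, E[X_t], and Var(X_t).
X_t = 2/5 * exp((-137/10) t + (5) B_t); E[X_t] = 2*exp(-6*t/5)/5; Var(X_t) = (4*exp(25*t) - 4)*exp(-12*t/5)/25

For GBM dX = mu X dt + sigma X dB with X_0 = x_0, apply Itô to Y = log X: dY = (mu - sigma^2/2) dt + sigma dB, so Y_t = log(x_0) + (mu - sigma^2/2) t + sigma B_t and hence X_t = x_0 * exp((mu - sigma^2/2) t + sigma B_t).
With mu = -6/5, sigma = 5, x_0 = 2/5, this gives:
  X_t = 2/5 * exp((-137/10) * t + (5) * B_t).
Since sigma*B_t ~ Normal(0, sigma^2 t), E[exp(sigma*B_t)] = exp(sigma^2 t / 2); so E[X_t] = x_0 * exp((mu - sigma^2/2) t) * exp(sigma^2 t / 2) = x_0 * exp(mu t) = 2*exp(-6*t/5)/5.
Var(X_t) = E[X_t^2] - (E[X_t])^2 = x_0^2 * exp(2 mu t) * (exp(sigma^2 t) - 1) = (4*exp(25*t) - 4)*exp(-12*t/5)/25.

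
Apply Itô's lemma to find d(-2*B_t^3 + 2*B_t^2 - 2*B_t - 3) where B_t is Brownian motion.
d(-2*B_t^3 + 2*B_t^2 - 2*B_t - 3) = (2 - 6*B_t) dt + (-6*B_t^2 + 4*B_t - 2) dB_t

Itô's formula for f(B_t) gives d f(B_t) = f'(B_t) dB_t + (1/2) f''(B_t) dt. Compute derivatives of f(x) = -2*x^3 + 2*x^2 - 2*x - 3:
  f'(x)  = -6*x^2 + 4*x - 2
  f''(x) = 4 - 12*x
Substitute x = B_t and multiply the f'' term by 1/2:
  drift     = (1/2) * (4 - 12*x) evaluated at B_t = 2 - 6*B_t
  diffusion = (-6*x^2 + 4*x - 2) evaluated at B_t = -6*B_t^2 + 4*B_t - 2
Therefore d(-2*B_t^3 + 2*B_t^2 - 2*B_t - 3) = (2 - 6*B_t) dt + (-6*B_t^2 + 4*B_t - 2) dB_t.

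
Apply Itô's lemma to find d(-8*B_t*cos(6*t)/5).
d(-8*B_t*cos(6*t)/5) = (48*B_t*sin(6*t)/5) dt + (-8*cos(6*t)/5) dB_t

Itô's formula for f(t, x): d f(t, B_t) = (f_t + (1/2) f_xx) dt + f_x dB_t. Compute partials of f(t, x) = -8*x*cos(6*t)/5:
  f_t(t,x)  = 48*x*sin(6*t)/5
  f_x(t,x)  = -8*cos(6*t)/5
  f_xx(t,x) = 0
Assemble drift = f_t + (1/2) f_xx = 48*x*sin(6*t)/5 and diffusion = f_x = -8*cos(6*t)/5. Substituting x = B_t:
  d(-8*B_t*cos(6*t)/5) = (48*B_t*sin(6*t)/5) dt + (-8*cos(6*t)/5) dB_t.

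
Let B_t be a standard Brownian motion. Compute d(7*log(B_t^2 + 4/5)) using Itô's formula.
d(7*log(B_t^2 + 4/5)) = (35*(4 - 5*B_t^2)/(5*B_t^2 + 4)^2) dt + (70*B_t/(5*B_t^2 + 4)) dB_t

Itô's formula for f(B_t) gives d f(B_t) = f'(B_t) dB_t + (1/2) f''(B_t) dt. Compute derivatives of f(x) = 7*log(x^2 + 4/5):
  f'(x)  = 70*x/(5*x^2 + 4)
  f''(x) = 70*(4 - 5*x^2)/(5*x^2 + 4)^2
Substitute x = B_t and multiply the f'' term by 1/2:
  drift     = (1/2) * (70*(4 - 5*x^2)/(5*x^2 + 4)^2) evaluated at B_t = 35*(4 - 5*B_t^2)/(5*B_t^2 + 4)^2
  diffusion = (70*x/(5*x^2 + 4)) evaluated at B_t = 70*B_t/(5*B_t^2 + 4)
Therefore d(7*log(B_t^2 + 4/5)) = (35*(4 - 5*B_t^2)/(5*B_t^2 + 4)^2) dt + (70*B_t/(5*B_t^2 + 4)) dB_t.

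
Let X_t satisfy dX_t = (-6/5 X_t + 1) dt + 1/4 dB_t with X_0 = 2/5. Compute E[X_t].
E[X_t] = 5/6 - 13*exp(-6*t/5)/30

Taking expectations and using E[dB_t] = 0, the mean m(t) = E[X_t] satisfies the ODE m'(t) = a m(t) + b with m(0) = x_0. With a = -6/5, b = 1, x_0 = 2/5, the solution is
  m(t) = x_0 * exp(a t) + (b/a) * (exp(a t) - 1)
       = (2/5) * exp((-6/5) t) + (1/(-6/5)) * (exp((-6/5) t) - 1)
       = 5/6 - 13*exp(-6*t/5)/30.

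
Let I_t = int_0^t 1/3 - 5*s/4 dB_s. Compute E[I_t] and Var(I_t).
E[I_t] = 0; Var(I_t) = t*(75*t^2 - 60*t + 16)/144

The Itô integral of a deterministic integrand f(s) has mean 0 because each increment f(s) * (B_{s+ds} - B_s) has mean 0. By the Itô isometry:
  Var( int_0^t f(s) dB_s ) = E[ (int_0^t f(s) dB_s)^2 ] = int_0^t f(s)^2 ds.
Here f(s) = 1/3 - 5*s/4, so f(s)^2 = (15*s - 4)^2/144. Integrate:
  int_0^t ((15*s - 4)^2/144) ds = t*(75*t^2 - 60*t + 16)/144.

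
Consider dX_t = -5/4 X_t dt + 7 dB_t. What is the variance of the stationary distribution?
lim Var(X_t) = 98/5

The OU SDE dX = -theta X dt + sigma dB admits the integrating factor exp(theta t): d(exp(theta t) X_t) = sigma exp(theta t) dB_t. Integrating from 0 to t gives X_t = x_0 * exp(-theta t) + sigma * int_0^t exp(-theta (t-s)) dB_s for any initial x_0. The Itô integral has variance (by the Itô isometry) sigma^2 * int_0^t exp(-2 theta (t - s)) ds = sigma^2 * (1 - exp(-2 theta t)) / (2 theta), independent of x_0.
With theta = 5/4, sigma = 7:
  Var(X_t) = (7)^2 * (1 - exp(-2*5/4 t)) / (2 * 5/4) = 98/5 - 98*exp(-5*t/2)/5.
As t -> infinity, exp(-2*5/4 t) -> 0, so the stationary variance is sigma^2 / (2 theta) = 98/5.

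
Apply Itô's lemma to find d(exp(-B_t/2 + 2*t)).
d(exp(-B_t/2 + 2*t)) = (17*exp(-B_t/2 + 2*t)/8) dt + (-exp(-B_t/2 + 2*t)/2) dB_t

Itô's formula for f(t, x): d f(t, B_t) = (f_t + (1/2) f_xx) dt + f_x dB_t. Compute partials of f(t, x) = exp(2*t - x/2):
  f_t(t,x)  = 2*exp(2*t - x/2)
  f_x(t,x)  = -exp(2*t - x/2)/2
  f_xx(t,x) = exp(2*t - x/2)/4
Assemble drift = f_t + (1/2) f_xx = 17*exp(2*t - x/2)/8 and diffusion = f_x = -exp(2*t - x/2)/2. Substituting x = B_t:
  d(exp(-B_t/2 + 2*t)) = (17*exp(-B_t/2 + 2*t)/8) dt + (-exp(-B_t/2 + 2*t)/2) dB_t.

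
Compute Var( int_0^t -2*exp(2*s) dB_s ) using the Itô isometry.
Var = exp(4*t) - 1

The Itô integral of a deterministic integrand f(s) has mean 0 because each increment f(s) * (B_{s+ds} - B_s) has mean 0. By the Itô isometry:
  Var( int_0^t f(s) dB_s ) = E[ (int_0^t f(s) dB_s)^2 ] = int_0^t f(s)^2 ds.
Here f(s) = -2*exp(2*s), so f(s)^2 = 4*exp(4*s). Integrate:
  int_0^t (4*exp(4*s)) ds = exp(4*t) - 1.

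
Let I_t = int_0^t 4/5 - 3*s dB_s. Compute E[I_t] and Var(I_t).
E[I_t] = 0; Var(I_t) = t*(75*t^2 - 60*t + 16)/25

The Itô integral of a deterministic integrand f(s) has mean 0 because each increment f(s) * (B_{s+ds} - B_s) has mean 0. By the Itô isometry:
  Var( int_0^t f(s) dB_s ) = E[ (int_0^t f(s) dB_s)^2 ] = int_0^t f(s)^2 ds.
Here f(s) = 4/5 - 3*s, so f(s)^2 = (15*s - 4)^2/25. Integrate:
  int_0^t ((15*s - 4)^2/25) ds = t*(75*t^2 - 60*t + 16)/25.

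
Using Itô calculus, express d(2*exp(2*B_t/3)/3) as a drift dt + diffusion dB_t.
d(2*exp(2*B_t/3)/3) = (4*exp(2*B_t/3)/27) dt + (4*exp(2*B_t/3)/9) dB_t

Itô's formula for f(B_t) gives d f(B_t) = f'(B_t) dB_t + (1/2) f''(B_t) dt. Compute derivatives of f(x) = 2*exp(2*x/3)/3:
  f'(x)  = 4*exp(2*x/3)/9
  f''(x) = 8*exp(2*x/3)/27
Substitute x = B_t and multiply the f'' term by 1/2:
  drift     = (1/2) * (8*exp(2*x/3)/27) evaluated at B_t = 4*exp(2*B_t/3)/27
  diffusion = (4*exp(2*x/3)/9) evaluated at B_t = 4*exp(2*B_t/3)/9
Therefore d(2*exp(2*B_t/3)/3) = (4*exp(2*B_t/3)/27) dt + (4*exp(2*B_t/3)/9) dB_t.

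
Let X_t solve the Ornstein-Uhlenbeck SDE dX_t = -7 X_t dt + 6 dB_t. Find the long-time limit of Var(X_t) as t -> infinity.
lim Var(X_t) = 18/7

The OU SDE dX = -theta X dt + sigma dB admits the integrating factor exp(theta t): d(exp(theta t) X_t) = sigma exp(theta t) dB_t. Integrating from 0 to t gives X_t = x_0 * exp(-theta t) + sigma * int_0^t exp(-theta (t-s)) dB_s for any initial x_0. The Itô integral has variance (by the Itô isometry) sigma^2 * int_0^t exp(-2 theta (t - s)) ds = sigma^2 * (1 - exp(-2 theta t)) / (2 theta), independent of x_0.
With theta = 7, sigma = 6:
  Var(X_t) = (6)^2 * (1 - exp(-2*7 t)) / (2 * 7) = 18/7 - 18*exp(-14*t)/7.
As t -> infinity, exp(-2*7 t) -> 0, so the stationary variance is sigma^2 / (2 theta) = 18/7.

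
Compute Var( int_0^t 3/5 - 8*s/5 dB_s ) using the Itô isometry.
Var = t*(64*t^2 - 72*t + 27)/75

The Itô integral of a deterministic integrand f(s) has mean 0 because each increment f(s) * (B_{s+ds} - B_s) has mean 0. By the Itô isometry:
  Var( int_0^t f(s) dB_s ) = E[ (int_0^t f(s) dB_s)^2 ] = int_0^t f(s)^2 ds.
Here f(s) = 3/5 - 8*s/5, so f(s)^2 = (8*s - 3)^2/25. Integrate:
  int_0^t ((8*s - 3)^2/25) ds = t*(64*t^2 - 72*t + 27)/75.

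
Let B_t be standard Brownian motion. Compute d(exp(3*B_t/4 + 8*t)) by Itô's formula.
d(exp(3*B_t/4 + 8*t)) = (265*exp(3*B_t/4 + 8*t)/32) dt + (3*exp(3*B_t/4 + 8*t)/4) dB_t

Itô's formula for f(t, x): d f(t, B_t) = (f_t + (1/2) f_xx) dt + f_x dB_t. Compute partials of f(t, x) = exp(8*t + 3*x/4):
  f_t(t,x)  = 8*exp(8*t + 3*x/4)
  f_x(t,x)  = 3*exp(8*t + 3*x/4)/4
  f_xx(t,x) = 9*exp(8*t + 3*x/4)/16
Assemble drift = f_t + (1/2) f_xx = 265*exp(8*t + 3*x/4)/32 and diffusion = f_x = 3*exp(8*t + 3*x/4)/4. Substituting x = B_t:
  d(exp(3*B_t/4 + 8*t)) = (265*exp(3*B_t/4 + 8*t)/32) dt + (3*exp(3*B_t/4 + 8*t)/4) dB_t.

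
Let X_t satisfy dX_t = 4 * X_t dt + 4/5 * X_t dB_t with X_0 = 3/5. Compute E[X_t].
E[X_t] = 3*exp(4*t)/5

For GBM dX = mu X dt + sigma X dB with X_0 = x_0, apply Itô to Y = log X: dY = (mu - sigma^2/2) dt + sigma dB, so Y_t = log(x_0) + (mu - sigma^2/2) t + sigma B_t and hence X_t = x_0 * exp((mu - sigma^2/2) t + sigma B_t).
With mu = 4, sigma = 4/5, x_0 = 3/5, this gives:
  X_t = 3/5 * exp((92/25) * t + (4/5) * B_t).
Since sigma*B_t ~ Normal(0, sigma^2 t), E[exp(sigma*B_t)] = exp(sigma^2 t / 2); so E[X_t] = x_0 * exp((mu - sigma^2/2) t) * exp(sigma^2 t / 2) = x_0 * exp(mu t) = 3*exp(4*t)/5.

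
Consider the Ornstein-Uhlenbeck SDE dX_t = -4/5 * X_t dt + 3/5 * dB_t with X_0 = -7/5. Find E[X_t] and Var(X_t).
E[X_t] = -7*exp(-4*t/5)/5; Var(X_t) = 9/40 - 9*exp(-8*t/5)/40

The OU SDE dX = -theta X dt + sigma dB admits the integrating factor exp(theta t): d(exp(theta t) X_t) = sigma exp(theta t) dB_t. Integrating from 0 to t:
  X_t = x_0 * exp(-theta t) + sigma * int_0^t exp(-theta (t-s)) dB_s.
The Itô integral has mean 0 and (by the Itô isometry) variance sigma^2 * int_0^t exp(-2 theta (t - s)) ds = sigma^2 * (1 - exp(-2 theta t)) / (2 theta).
With theta = 4/5, sigma = 3/5, x_0 = -7/5:
  E[X_t] = -7/5 * exp(-4/5 t) = -7*exp(-4*t/5)/5
  Var(X_t) = (3/5)^2 * (1 - exp(-2*4/5 t)) / (2 * 4/5) = 9/40 - 9*exp(-8*t/5)/40.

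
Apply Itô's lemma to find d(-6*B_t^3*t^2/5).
d(-6*B_t^3*t^2/5) = (6*B_t*t*(-2*B_t^2 - 3*t)/5) dt + (-18*B_t^2*t^2/5) dB_t

Itô's formula for f(t, x): d f(t, B_t) = (f_t + (1/2) f_xx) dt + f_x dB_t. Compute partials of f(t, x) = -6*t^2*x^3/5:
  f_t(t,x)  = -12*t*x^3/5
  f_x(t,x)  = -18*t^2*x^2/5
  f_xx(t,x) = -36*t^2*x/5
Assemble drift = f_t + (1/2) f_xx = 6*t*x*(-3*t - 2*x^2)/5 and diffusion = f_x = -18*t^2*x^2/5. Substituting x = B_t:
  d(-6*B_t^3*t^2/5) = (6*B_t*t*(-2*B_t^2 - 3*t)/5) dt + (-18*B_t^2*t^2/5) dB_t.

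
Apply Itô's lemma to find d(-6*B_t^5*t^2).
d(-6*B_t^5*t^2) = (12*B_t^3*t*(-B_t^2 - 5*t)) dt + (-30*B_t^4*t^2) dB_t

Itô's formula for f(t, x): d f(t, B_t) = (f_t + (1/2) f_xx) dt + f_x dB_t. Compute partials of f(t, x) = -6*t^2*x^5:
  f_t(t,x)  = -12*t*x^5
  f_x(t,x)  = -30*t^2*x^4
  f_xx(t,x) = -120*t^2*x^3
Assemble drift = f_t + (1/2) f_xx = 12*t*x^3*(-5*t - x^2) and diffusion = f_x = -30*t^2*x^4. Substituting x = B_t:
  d(-6*B_t^5*t^2) = (12*B_t^3*t*(-B_t^2 - 5*t)) dt + (-30*B_t^4*t^2) dB_t.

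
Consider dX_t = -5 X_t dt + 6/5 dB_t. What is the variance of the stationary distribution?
lim Var(X_t) = 18/125

The OU SDE dX = -theta X dt + sigma dB admits the integrating factor exp(theta t): d(exp(theta t) X_t) = sigma exp(theta t) dB_t. Integrating from 0 to t gives X_t = x_0 * exp(-theta t) + sigma * int_0^t exp(-theta (t-s)) dB_s for any initial x_0. The Itô integral has variance (by the Itô isometry) sigma^2 * int_0^t exp(-2 theta (t - s)) ds = sigma^2 * (1 - exp(-2 theta t)) / (2 theta), independent of x_0.
With theta = 5, sigma = 6/5:
  Var(X_t) = (6/5)^2 * (1 - exp(-2*5 t)) / (2 * 5) = 18/125 - 18*exp(-10*t)/125.
As t -> infinity, exp(-2*5 t) -> 0, so the stationary variance is sigma^2 / (2 theta) = 18/125.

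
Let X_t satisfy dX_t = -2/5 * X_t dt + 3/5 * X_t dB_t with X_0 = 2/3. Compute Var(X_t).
Var(X_t) = (4*exp(9*t/25) - 4)*exp(-4*t/5)/9

For GBM dX = mu X dt + sigma X dB with X_0 = x_0, apply Itô to Y = log X: dY = (mu - sigma^2/2) dt + sigma dB, so Y_t = log(x_0) + (mu - sigma^2/2) t + sigma B_t and hence X_t = x_0 * exp((mu - sigma^2/2) t + sigma B_t).
With mu = -2/5, sigma = 3/5, x_0 = 2/3, this gives:
  X_t = 2/3 * exp((-29/50) * t + (3/5) * B_t).
Since sigma*B_t ~ Normal(0, sigma^2 t), E[exp(sigma*B_t)] = exp(sigma^2 t / 2); so E[X_t] = x_0 * exp((mu - sigma^2/2) t) * exp(sigma^2 t / 2) = x_0 * exp(mu t) = 2*exp(-2*t/5)/3.
Var(X_t) = E[X_t^2] - (E[X_t])^2 = x_0^2 * exp(2 mu t) * (exp(sigma^2 t) - 1) = (4*exp(9*t/25) - 4)*exp(-4*t/5)/9.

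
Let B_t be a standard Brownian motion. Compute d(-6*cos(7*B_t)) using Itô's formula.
d(-6*cos(7*B_t)) = (147*cos(7*B_t)) dt + (42*sin(7*B_t)) dB_t

Itô's formula for f(B_t) gives d f(B_t) = f'(B_t) dB_t + (1/2) f''(B_t) dt. Compute derivatives of f(x) = -6*cos(7*x):
  f'(x)  = 42*sin(7*x)
  f''(x) = 294*cos(7*x)
Substitute x = B_t and multiply the f'' term by 1/2:
  drift     = (1/2) * (294*cos(7*x)) evaluated at B_t = 147*cos(7*B_t)
  diffusion = (42*sin(7*x)) evaluated at B_t = 42*sin(7*B_t)
Therefore d(-6*cos(7*B_t)) = (147*cos(7*B_t)) dt + (42*sin(7*B_t)) dB_t.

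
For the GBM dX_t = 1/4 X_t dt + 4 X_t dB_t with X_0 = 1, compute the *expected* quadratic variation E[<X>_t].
E[<X>_t] = 32*exp(33*t/2)/33 - 32/33

<X>_t = int_0^t (4 * X_s)^2 ds. Taking expectation inside the integral: E[<X>_t] = 4^2 * int_0^t E[X_s^2] ds. For GBM, E[X_s^2] = x_0^2 * exp((2 mu + sigma^2) s). Integrating:
  E[<X>_t] = 4^2 * 1^2 * (exp((2*(1/4) + 4^2) t) - 1) / (2*(1/4) + 4^2)
           = 4^2 * 1^2 * (exp((33/2) t) - 1) / (33/2) = 32*exp(33*t/2)/33 - 32/33.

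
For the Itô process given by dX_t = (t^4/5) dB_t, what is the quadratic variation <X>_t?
<X>_t = t^9/225

For an Itô process dX_t = a(t) dt + b(t) dB_t, the quadratic variation is <X>_t = int_0^t b(s)^2 ds (the drift term does not contribute). Here b(s) = s^4/5, so
  b(s)^2 = s^8/25.
Integrating from 0 to t:
  <X>_t = int_0^t (s^8/25) ds = t^9/225.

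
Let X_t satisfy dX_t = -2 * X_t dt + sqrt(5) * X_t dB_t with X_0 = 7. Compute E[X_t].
E[X_t] = 7*exp(-2*t)

For GBM dX = mu X dt + sigma X dB with X_0 = x_0, apply Itô to Y = log X: dY = (mu - sigma^2/2) dt + sigma dB, so Y_t = log(x_0) + (mu - sigma^2/2) t + sigma B_t and hence X_t = x_0 * exp((mu - sigma^2/2) t + sigma B_t).
With mu = -2, sigma = sqrt(5), x_0 = 7, this gives:
  X_t = 7 * exp((-9/2) * t + (sqrt(5)) * B_t).
Since sigma*B_t ~ Normal(0, sigma^2 t), E[exp(sigma*B_t)] = exp(sigma^2 t / 2); so E[X_t] = x_0 * exp((mu - sigma^2/2) t) * exp(sigma^2 t / 2) = x_0 * exp(mu t) = 7*exp(-2*t).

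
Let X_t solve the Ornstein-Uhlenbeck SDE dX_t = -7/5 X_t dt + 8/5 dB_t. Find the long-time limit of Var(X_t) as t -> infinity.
lim Var(X_t) = 32/35

The OU SDE dX = -theta X dt + sigma dB admits the integrating factor exp(theta t): d(exp(theta t) X_t) = sigma exp(theta t) dB_t. Integrating from 0 to t gives X_t = x_0 * exp(-theta t) + sigma * int_0^t exp(-theta (t-s)) dB_s for any initial x_0. The Itô integral has variance (by the Itô isometry) sigma^2 * int_0^t exp(-2 theta (t - s)) ds = sigma^2 * (1 - exp(-2 theta t)) / (2 theta), independent of x_0.
With theta = 7/5, sigma = 8/5:
  Var(X_t) = (8/5)^2 * (1 - exp(-2*7/5 t)) / (2 * 7/5) = 32/35 - 32*exp(-14*t/5)/35.
As t -> infinity, exp(-2*7/5 t) -> 0, so the stationary variance is sigma^2 / (2 theta) = 32/35.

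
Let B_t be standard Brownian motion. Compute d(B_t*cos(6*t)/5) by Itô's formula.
d(B_t*cos(6*t)/5) = (-6*B_t*sin(6*t)/5) dt + (cos(6*t)/5) dB_t

Itô's formula for f(t, x): d f(t, B_t) = (f_t + (1/2) f_xx) dt + f_x dB_t. Compute partials of f(t, x) = x*cos(6*t)/5:
  f_t(t,x)  = -6*x*sin(6*t)/5
  f_x(t,x)  = cos(6*t)/5
  f_xx(t,x) = 0
Assemble drift = f_t + (1/2) f_xx = -6*x*sin(6*t)/5 and diffusion = f_x = cos(6*t)/5. Substituting x = B_t:
  d(B_t*cos(6*t)/5) = (-6*B_t*sin(6*t)/5) dt + (cos(6*t)/5) dB_t.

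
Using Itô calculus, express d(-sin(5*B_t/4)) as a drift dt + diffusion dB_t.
d(-sin(5*B_t/4)) = (25*sin(5*B_t/4)/32) dt + (-5*cos(5*B_t/4)/4) dB_t

Itô's formula for f(B_t) gives d f(B_t) = f'(B_t) dB_t + (1/2) f''(B_t) dt. Compute derivatives of f(x) = -sin(5*x/4):
  f'(x)  = -5*cos(5*x/4)/4
  f''(x) = 25*sin(5*x/4)/16
Substitute x = B_t and multiply the f'' term by 1/2:
  drift     = (1/2) * (25*sin(5*x/4)/16) evaluated at B_t = 25*sin(5*B_t/4)/32
  diffusion = (-5*cos(5*x/4)/4) evaluated at B_t = -5*cos(5*B_t/4)/4
Therefore d(-sin(5*B_t/4)) = (25*sin(5*B_t/4)/32) dt + (-5*cos(5*B_t/4)/4) dB_t.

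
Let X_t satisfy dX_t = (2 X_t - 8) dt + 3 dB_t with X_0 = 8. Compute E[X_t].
E[X_t] = 4*exp(2*t) + 4

Taking expectations and using E[dB_t] = 0, the mean m(t) = E[X_t] satisfies the ODE m'(t) = a m(t) + b with m(0) = x_0. With a = 2, b = -8, x_0 = 8, the solution is
  m(t) = x_0 * exp(a t) + (b/a) * (exp(a t) - 1)
       = 8 * exp(2 t) + ((-8)/2) * (exp(2 t) - 1)
       = 4*exp(2*t) + 4.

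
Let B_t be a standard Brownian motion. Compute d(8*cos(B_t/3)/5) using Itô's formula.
d(8*cos(B_t/3)/5) = (-4*cos(B_t/3)/45) dt + (-8*sin(B_t/3)/15) dB_t

Itô's formula for f(B_t) gives d f(B_t) = f'(B_t) dB_t + (1/2) f''(B_t) dt. Compute derivatives of f(x) = 8*cos(x/3)/5:
  f'(x)  = -8*sin(x/3)/15
  f''(x) = -8*cos(x/3)/45
Substitute x = B_t and multiply the f'' term by 1/2:
  drift     = (1/2) * (-8*cos(x/3)/45) evaluated at B_t = -4*cos(B_t/3)/45
  diffusion = (-8*sin(x/3)/15) evaluated at B_t = -8*sin(B_t/3)/15
Therefore d(8*cos(B_t/3)/5) = (-4*cos(B_t/3)/45) dt + (-8*sin(B_t/3)/15) dB_t.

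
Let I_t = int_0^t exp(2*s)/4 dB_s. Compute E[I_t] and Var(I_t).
E[I_t] = 0; Var(I_t) = exp(4*t)/64 - 1/64

The Itô integral of a deterministic integrand f(s) has mean 0 because each increment f(s) * (B_{s+ds} - B_s) has mean 0. By the Itô isometry:
  Var( int_0^t f(s) dB_s ) = E[ (int_0^t f(s) dB_s)^2 ] = int_0^t f(s)^2 ds.
Here f(s) = exp(2*s)/4, so f(s)^2 = exp(4*s)/16. Integrate:
  int_0^t (exp(4*s)/16) ds = exp(4*t)/64 - 1/64.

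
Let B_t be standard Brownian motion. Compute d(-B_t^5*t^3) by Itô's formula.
d(-B_t^5*t^3) = (B_t^3*t^2*(-3*B_t^2 - 10*t)) dt + (-5*B_t^4*t^3) dB_t

Itô's formula for f(t, x): d f(t, B_t) = (f_t + (1/2) f_xx) dt + f_x dB_t. Compute partials of f(t, x) = -t^3*x^5:
  f_t(t,x)  = -3*t^2*x^5
  f_x(t,x)  = -5*t^3*x^4
  f_xx(t,x) = -20*t^3*x^3
Assemble drift = f_t + (1/2) f_xx = t^2*x^3*(-10*t - 3*x^2) and diffusion = f_x = -5*t^3*x^4. Substituting x = B_t:
  d(-B_t^5*t^3) = (B_t^3*t^2*(-3*B_t^2 - 10*t)) dt + (-5*B_t^4*t^3) dB_t.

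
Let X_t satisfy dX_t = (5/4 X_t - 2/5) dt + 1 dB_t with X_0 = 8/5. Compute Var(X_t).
Var(X_t) = 2*exp(5*t/2)/5 - 2/5

The variance V(t) = Var(X_t) satisfies V'(t) = 2 a V(t) + c^2 with V(0) = 0 (drift coefficient is linear in X, diffusion is constant). With a = 5/4, c = 1, the solution is
  V(t) = (c^2 / (2 a)) * (exp(2 a t) - 1)
       = (1^2 / (2*(5/4))) * (exp((5/2) t) - 1)
       = 2*exp(5*t/2)/5 - 2/5.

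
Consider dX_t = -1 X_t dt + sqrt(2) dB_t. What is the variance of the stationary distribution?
lim Var(X_t) = 1

The OU SDE dX = -theta X dt + sigma dB admits the integrating factor exp(theta t): d(exp(theta t) X_t) = sigma exp(theta t) dB_t. Integrating from 0 to t gives X_t = x_0 * exp(-theta t) + sigma * int_0^t exp(-theta (t-s)) dB_s for any initial x_0. The Itô integral has variance (by the Itô isometry) sigma^2 * int_0^t exp(-2 theta (t - s)) ds = sigma^2 * (1 - exp(-2 theta t)) / (2 theta), independent of x_0.
With theta = 1, sigma = sqrt(2):
  Var(X_t) = (sqrt(2))^2 * (1 - exp(-2*1 t)) / (2 * 1) = 1 - exp(-2*t).
As t -> infinity, exp(-2*1 t) -> 0, so the stationary variance is sigma^2 / (2 theta) = 1.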